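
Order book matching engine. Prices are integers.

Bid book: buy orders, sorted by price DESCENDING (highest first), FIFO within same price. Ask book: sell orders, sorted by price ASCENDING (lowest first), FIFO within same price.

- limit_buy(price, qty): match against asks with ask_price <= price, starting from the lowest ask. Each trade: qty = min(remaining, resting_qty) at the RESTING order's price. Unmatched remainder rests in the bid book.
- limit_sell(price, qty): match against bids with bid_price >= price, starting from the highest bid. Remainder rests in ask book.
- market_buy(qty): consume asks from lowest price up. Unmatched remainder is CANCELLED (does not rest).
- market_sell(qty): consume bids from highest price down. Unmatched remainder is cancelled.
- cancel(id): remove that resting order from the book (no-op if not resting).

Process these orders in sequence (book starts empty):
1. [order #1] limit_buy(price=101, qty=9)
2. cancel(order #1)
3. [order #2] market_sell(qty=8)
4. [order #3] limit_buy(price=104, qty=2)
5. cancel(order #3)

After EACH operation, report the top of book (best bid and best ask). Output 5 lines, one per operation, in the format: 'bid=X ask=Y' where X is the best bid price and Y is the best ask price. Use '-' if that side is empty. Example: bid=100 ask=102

Answer: bid=101 ask=-
bid=- ask=-
bid=- ask=-
bid=104 ask=-
bid=- ask=-

Derivation:
After op 1 [order #1] limit_buy(price=101, qty=9): fills=none; bids=[#1:9@101] asks=[-]
After op 2 cancel(order #1): fills=none; bids=[-] asks=[-]
After op 3 [order #2] market_sell(qty=8): fills=none; bids=[-] asks=[-]
After op 4 [order #3] limit_buy(price=104, qty=2): fills=none; bids=[#3:2@104] asks=[-]
After op 5 cancel(order #3): fills=none; bids=[-] asks=[-]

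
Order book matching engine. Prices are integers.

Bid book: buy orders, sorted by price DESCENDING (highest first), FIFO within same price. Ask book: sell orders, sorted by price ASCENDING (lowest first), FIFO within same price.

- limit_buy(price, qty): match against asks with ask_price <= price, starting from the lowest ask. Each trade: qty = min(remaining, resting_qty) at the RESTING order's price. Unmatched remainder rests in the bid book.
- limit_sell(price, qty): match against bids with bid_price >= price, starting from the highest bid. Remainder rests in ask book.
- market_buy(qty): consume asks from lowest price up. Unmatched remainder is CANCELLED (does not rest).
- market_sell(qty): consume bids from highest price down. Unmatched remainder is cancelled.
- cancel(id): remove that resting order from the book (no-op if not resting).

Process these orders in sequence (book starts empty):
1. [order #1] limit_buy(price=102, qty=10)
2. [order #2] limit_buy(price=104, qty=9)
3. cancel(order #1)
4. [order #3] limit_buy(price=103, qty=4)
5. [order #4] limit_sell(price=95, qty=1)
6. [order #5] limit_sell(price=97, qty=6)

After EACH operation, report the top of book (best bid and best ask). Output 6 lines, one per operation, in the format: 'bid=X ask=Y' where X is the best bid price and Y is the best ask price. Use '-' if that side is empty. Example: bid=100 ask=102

Answer: bid=102 ask=-
bid=104 ask=-
bid=104 ask=-
bid=104 ask=-
bid=104 ask=-
bid=104 ask=-

Derivation:
After op 1 [order #1] limit_buy(price=102, qty=10): fills=none; bids=[#1:10@102] asks=[-]
After op 2 [order #2] limit_buy(price=104, qty=9): fills=none; bids=[#2:9@104 #1:10@102] asks=[-]
After op 3 cancel(order #1): fills=none; bids=[#2:9@104] asks=[-]
After op 4 [order #3] limit_buy(price=103, qty=4): fills=none; bids=[#2:9@104 #3:4@103] asks=[-]
After op 5 [order #4] limit_sell(price=95, qty=1): fills=#2x#4:1@104; bids=[#2:8@104 #3:4@103] asks=[-]
After op 6 [order #5] limit_sell(price=97, qty=6): fills=#2x#5:6@104; bids=[#2:2@104 #3:4@103] asks=[-]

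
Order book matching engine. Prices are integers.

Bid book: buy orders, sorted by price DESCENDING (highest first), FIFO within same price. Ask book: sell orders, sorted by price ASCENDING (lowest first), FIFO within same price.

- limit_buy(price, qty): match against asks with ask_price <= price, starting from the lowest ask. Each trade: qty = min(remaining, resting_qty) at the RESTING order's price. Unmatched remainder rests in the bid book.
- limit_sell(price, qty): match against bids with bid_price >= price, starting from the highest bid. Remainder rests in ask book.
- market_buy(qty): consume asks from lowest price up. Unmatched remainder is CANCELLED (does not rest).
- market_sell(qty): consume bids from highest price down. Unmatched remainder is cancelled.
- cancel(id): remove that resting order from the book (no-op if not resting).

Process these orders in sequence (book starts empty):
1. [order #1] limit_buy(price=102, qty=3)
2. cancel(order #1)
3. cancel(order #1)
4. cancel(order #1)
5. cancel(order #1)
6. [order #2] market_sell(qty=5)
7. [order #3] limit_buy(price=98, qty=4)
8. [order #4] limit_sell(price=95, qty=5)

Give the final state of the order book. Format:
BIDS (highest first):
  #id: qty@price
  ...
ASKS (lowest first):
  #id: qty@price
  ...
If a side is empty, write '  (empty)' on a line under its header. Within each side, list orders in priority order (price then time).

Answer: BIDS (highest first):
  (empty)
ASKS (lowest first):
  #4: 1@95

Derivation:
After op 1 [order #1] limit_buy(price=102, qty=3): fills=none; bids=[#1:3@102] asks=[-]
After op 2 cancel(order #1): fills=none; bids=[-] asks=[-]
After op 3 cancel(order #1): fills=none; bids=[-] asks=[-]
After op 4 cancel(order #1): fills=none; bids=[-] asks=[-]
After op 5 cancel(order #1): fills=none; bids=[-] asks=[-]
After op 6 [order #2] market_sell(qty=5): fills=none; bids=[-] asks=[-]
After op 7 [order #3] limit_buy(price=98, qty=4): fills=none; bids=[#3:4@98] asks=[-]
After op 8 [order #4] limit_sell(price=95, qty=5): fills=#3x#4:4@98; bids=[-] asks=[#4:1@95]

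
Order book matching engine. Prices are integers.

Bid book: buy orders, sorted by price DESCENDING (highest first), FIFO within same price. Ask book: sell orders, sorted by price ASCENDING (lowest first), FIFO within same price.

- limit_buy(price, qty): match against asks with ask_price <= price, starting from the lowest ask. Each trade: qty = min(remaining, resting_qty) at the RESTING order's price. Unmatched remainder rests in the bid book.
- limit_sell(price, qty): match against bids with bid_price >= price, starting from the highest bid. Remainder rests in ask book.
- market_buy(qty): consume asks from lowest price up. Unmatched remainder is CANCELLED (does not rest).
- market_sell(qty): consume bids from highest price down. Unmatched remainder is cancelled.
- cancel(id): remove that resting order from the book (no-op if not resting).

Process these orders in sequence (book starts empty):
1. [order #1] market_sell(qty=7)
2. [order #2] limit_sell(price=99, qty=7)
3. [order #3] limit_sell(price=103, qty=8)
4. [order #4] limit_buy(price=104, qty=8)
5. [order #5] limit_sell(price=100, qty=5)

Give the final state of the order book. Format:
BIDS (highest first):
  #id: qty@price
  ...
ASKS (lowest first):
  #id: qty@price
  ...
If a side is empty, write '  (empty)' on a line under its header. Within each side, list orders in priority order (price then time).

After op 1 [order #1] market_sell(qty=7): fills=none; bids=[-] asks=[-]
After op 2 [order #2] limit_sell(price=99, qty=7): fills=none; bids=[-] asks=[#2:7@99]
After op 3 [order #3] limit_sell(price=103, qty=8): fills=none; bids=[-] asks=[#2:7@99 #3:8@103]
After op 4 [order #4] limit_buy(price=104, qty=8): fills=#4x#2:7@99 #4x#3:1@103; bids=[-] asks=[#3:7@103]
After op 5 [order #5] limit_sell(price=100, qty=5): fills=none; bids=[-] asks=[#5:5@100 #3:7@103]

Answer: BIDS (highest first):
  (empty)
ASKS (lowest first):
  #5: 5@100
  #3: 7@103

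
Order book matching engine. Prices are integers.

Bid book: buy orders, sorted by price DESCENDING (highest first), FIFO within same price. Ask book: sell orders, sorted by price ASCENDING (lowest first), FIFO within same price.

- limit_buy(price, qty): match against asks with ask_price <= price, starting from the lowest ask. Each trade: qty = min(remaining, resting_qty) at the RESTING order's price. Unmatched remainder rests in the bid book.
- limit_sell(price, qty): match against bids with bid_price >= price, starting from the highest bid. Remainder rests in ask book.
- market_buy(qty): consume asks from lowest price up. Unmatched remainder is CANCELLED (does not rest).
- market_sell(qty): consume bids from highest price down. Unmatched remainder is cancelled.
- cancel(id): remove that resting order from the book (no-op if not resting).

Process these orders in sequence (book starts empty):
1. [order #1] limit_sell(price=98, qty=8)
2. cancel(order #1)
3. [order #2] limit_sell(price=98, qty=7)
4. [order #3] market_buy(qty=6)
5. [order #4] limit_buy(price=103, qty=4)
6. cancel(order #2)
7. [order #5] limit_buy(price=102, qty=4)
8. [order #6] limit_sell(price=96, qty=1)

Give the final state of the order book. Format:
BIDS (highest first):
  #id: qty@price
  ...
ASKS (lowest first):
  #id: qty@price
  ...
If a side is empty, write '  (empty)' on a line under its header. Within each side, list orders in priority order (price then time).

After op 1 [order #1] limit_sell(price=98, qty=8): fills=none; bids=[-] asks=[#1:8@98]
After op 2 cancel(order #1): fills=none; bids=[-] asks=[-]
After op 3 [order #2] limit_sell(price=98, qty=7): fills=none; bids=[-] asks=[#2:7@98]
After op 4 [order #3] market_buy(qty=6): fills=#3x#2:6@98; bids=[-] asks=[#2:1@98]
After op 5 [order #4] limit_buy(price=103, qty=4): fills=#4x#2:1@98; bids=[#4:3@103] asks=[-]
After op 6 cancel(order #2): fills=none; bids=[#4:3@103] asks=[-]
After op 7 [order #5] limit_buy(price=102, qty=4): fills=none; bids=[#4:3@103 #5:4@102] asks=[-]
After op 8 [order #6] limit_sell(price=96, qty=1): fills=#4x#6:1@103; bids=[#4:2@103 #5:4@102] asks=[-]

Answer: BIDS (highest first):
  #4: 2@103
  #5: 4@102
ASKS (lowest first):
  (empty)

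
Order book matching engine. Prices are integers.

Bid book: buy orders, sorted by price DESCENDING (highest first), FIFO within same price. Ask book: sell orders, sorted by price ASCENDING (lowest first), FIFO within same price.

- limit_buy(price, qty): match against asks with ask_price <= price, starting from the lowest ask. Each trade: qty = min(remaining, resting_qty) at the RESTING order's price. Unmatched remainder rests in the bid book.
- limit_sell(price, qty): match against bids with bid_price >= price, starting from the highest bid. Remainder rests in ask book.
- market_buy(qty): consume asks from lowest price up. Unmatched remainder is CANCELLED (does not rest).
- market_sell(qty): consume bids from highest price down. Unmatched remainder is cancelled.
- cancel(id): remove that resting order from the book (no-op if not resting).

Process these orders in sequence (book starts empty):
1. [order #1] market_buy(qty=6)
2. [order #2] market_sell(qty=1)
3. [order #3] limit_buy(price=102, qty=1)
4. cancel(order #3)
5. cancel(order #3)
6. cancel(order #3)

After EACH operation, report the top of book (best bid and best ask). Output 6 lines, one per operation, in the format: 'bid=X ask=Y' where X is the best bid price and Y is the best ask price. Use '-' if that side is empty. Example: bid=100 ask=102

After op 1 [order #1] market_buy(qty=6): fills=none; bids=[-] asks=[-]
After op 2 [order #2] market_sell(qty=1): fills=none; bids=[-] asks=[-]
After op 3 [order #3] limit_buy(price=102, qty=1): fills=none; bids=[#3:1@102] asks=[-]
After op 4 cancel(order #3): fills=none; bids=[-] asks=[-]
After op 5 cancel(order #3): fills=none; bids=[-] asks=[-]
After op 6 cancel(order #3): fills=none; bids=[-] asks=[-]

Answer: bid=- ask=-
bid=- ask=-
bid=102 ask=-
bid=- ask=-
bid=- ask=-
bid=- ask=-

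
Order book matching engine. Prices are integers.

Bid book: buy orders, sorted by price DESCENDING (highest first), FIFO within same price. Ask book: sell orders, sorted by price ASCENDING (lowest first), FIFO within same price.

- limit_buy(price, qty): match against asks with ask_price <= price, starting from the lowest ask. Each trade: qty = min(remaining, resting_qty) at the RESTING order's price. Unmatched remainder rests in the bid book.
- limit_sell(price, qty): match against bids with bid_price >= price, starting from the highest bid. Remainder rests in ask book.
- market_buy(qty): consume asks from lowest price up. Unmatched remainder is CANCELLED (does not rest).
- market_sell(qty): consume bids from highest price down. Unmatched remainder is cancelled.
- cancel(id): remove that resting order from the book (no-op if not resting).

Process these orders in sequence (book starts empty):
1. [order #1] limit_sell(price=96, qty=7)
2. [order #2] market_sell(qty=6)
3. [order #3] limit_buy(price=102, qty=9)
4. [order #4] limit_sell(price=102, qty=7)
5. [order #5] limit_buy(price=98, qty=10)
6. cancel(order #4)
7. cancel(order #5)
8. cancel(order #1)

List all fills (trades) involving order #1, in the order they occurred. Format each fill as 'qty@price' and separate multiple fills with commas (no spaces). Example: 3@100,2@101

After op 1 [order #1] limit_sell(price=96, qty=7): fills=none; bids=[-] asks=[#1:7@96]
After op 2 [order #2] market_sell(qty=6): fills=none; bids=[-] asks=[#1:7@96]
After op 3 [order #3] limit_buy(price=102, qty=9): fills=#3x#1:7@96; bids=[#3:2@102] asks=[-]
After op 4 [order #4] limit_sell(price=102, qty=7): fills=#3x#4:2@102; bids=[-] asks=[#4:5@102]
After op 5 [order #5] limit_buy(price=98, qty=10): fills=none; bids=[#5:10@98] asks=[#4:5@102]
After op 6 cancel(order #4): fills=none; bids=[#5:10@98] asks=[-]
After op 7 cancel(order #5): fills=none; bids=[-] asks=[-]
After op 8 cancel(order #1): fills=none; bids=[-] asks=[-]

Answer: 7@96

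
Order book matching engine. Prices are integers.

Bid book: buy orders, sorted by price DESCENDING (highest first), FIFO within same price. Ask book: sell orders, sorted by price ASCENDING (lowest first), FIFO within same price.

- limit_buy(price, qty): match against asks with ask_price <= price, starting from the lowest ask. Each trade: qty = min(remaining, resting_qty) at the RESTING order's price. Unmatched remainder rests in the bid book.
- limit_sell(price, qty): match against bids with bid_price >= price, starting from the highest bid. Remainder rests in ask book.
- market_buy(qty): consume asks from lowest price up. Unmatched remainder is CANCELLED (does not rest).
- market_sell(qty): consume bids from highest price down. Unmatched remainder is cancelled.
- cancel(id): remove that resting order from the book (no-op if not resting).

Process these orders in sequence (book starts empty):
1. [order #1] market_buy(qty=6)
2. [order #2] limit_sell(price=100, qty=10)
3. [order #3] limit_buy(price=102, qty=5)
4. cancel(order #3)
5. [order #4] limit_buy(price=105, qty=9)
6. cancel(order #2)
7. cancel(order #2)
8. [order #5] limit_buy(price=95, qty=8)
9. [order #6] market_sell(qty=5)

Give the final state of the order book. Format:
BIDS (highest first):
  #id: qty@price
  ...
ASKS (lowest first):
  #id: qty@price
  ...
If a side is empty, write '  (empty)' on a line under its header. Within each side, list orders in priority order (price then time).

Answer: BIDS (highest first):
  #5: 7@95
ASKS (lowest first):
  (empty)

Derivation:
After op 1 [order #1] market_buy(qty=6): fills=none; bids=[-] asks=[-]
After op 2 [order #2] limit_sell(price=100, qty=10): fills=none; bids=[-] asks=[#2:10@100]
After op 3 [order #3] limit_buy(price=102, qty=5): fills=#3x#2:5@100; bids=[-] asks=[#2:5@100]
After op 4 cancel(order #3): fills=none; bids=[-] asks=[#2:5@100]
After op 5 [order #4] limit_buy(price=105, qty=9): fills=#4x#2:5@100; bids=[#4:4@105] asks=[-]
After op 6 cancel(order #2): fills=none; bids=[#4:4@105] asks=[-]
After op 7 cancel(order #2): fills=none; bids=[#4:4@105] asks=[-]
After op 8 [order #5] limit_buy(price=95, qty=8): fills=none; bids=[#4:4@105 #5:8@95] asks=[-]
After op 9 [order #6] market_sell(qty=5): fills=#4x#6:4@105 #5x#6:1@95; bids=[#5:7@95] asks=[-]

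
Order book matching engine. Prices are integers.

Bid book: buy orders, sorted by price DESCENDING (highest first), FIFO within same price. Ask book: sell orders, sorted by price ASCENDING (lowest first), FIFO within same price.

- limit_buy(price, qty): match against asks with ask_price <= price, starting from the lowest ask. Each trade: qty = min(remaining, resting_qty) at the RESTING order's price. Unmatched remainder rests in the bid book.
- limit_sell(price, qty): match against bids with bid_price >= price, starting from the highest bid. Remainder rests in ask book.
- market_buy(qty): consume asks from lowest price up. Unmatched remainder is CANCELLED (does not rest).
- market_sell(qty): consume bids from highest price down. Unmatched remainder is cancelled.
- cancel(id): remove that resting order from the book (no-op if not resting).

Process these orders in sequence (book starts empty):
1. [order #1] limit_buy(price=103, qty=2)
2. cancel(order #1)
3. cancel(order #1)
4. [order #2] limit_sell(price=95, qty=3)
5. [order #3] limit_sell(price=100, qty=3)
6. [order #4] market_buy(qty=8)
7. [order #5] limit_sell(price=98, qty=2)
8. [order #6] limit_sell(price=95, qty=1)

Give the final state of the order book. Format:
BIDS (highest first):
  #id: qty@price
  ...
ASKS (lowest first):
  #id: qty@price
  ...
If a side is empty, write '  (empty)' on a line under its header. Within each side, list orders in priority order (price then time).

Answer: BIDS (highest first):
  (empty)
ASKS (lowest first):
  #6: 1@95
  #5: 2@98

Derivation:
After op 1 [order #1] limit_buy(price=103, qty=2): fills=none; bids=[#1:2@103] asks=[-]
After op 2 cancel(order #1): fills=none; bids=[-] asks=[-]
After op 3 cancel(order #1): fills=none; bids=[-] asks=[-]
After op 4 [order #2] limit_sell(price=95, qty=3): fills=none; bids=[-] asks=[#2:3@95]
After op 5 [order #3] limit_sell(price=100, qty=3): fills=none; bids=[-] asks=[#2:3@95 #3:3@100]
After op 6 [order #4] market_buy(qty=8): fills=#4x#2:3@95 #4x#3:3@100; bids=[-] asks=[-]
After op 7 [order #5] limit_sell(price=98, qty=2): fills=none; bids=[-] asks=[#5:2@98]
After op 8 [order #6] limit_sell(price=95, qty=1): fills=none; bids=[-] asks=[#6:1@95 #5:2@98]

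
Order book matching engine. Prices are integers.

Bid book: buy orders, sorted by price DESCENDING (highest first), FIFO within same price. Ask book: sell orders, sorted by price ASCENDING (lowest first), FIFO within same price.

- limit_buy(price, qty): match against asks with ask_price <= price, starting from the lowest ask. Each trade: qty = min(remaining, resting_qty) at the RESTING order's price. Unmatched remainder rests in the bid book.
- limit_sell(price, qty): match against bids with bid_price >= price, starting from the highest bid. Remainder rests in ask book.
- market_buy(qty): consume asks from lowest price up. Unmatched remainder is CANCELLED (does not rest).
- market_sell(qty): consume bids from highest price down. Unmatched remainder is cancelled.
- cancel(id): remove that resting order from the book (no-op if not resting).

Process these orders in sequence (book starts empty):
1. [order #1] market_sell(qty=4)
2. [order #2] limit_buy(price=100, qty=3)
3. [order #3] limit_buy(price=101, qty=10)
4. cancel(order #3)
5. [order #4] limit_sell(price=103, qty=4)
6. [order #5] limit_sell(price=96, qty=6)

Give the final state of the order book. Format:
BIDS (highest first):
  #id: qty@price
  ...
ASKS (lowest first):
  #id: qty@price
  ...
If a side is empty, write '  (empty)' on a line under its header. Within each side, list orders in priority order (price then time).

Answer: BIDS (highest first):
  (empty)
ASKS (lowest first):
  #5: 3@96
  #4: 4@103

Derivation:
After op 1 [order #1] market_sell(qty=4): fills=none; bids=[-] asks=[-]
After op 2 [order #2] limit_buy(price=100, qty=3): fills=none; bids=[#2:3@100] asks=[-]
After op 3 [order #3] limit_buy(price=101, qty=10): fills=none; bids=[#3:10@101 #2:3@100] asks=[-]
After op 4 cancel(order #3): fills=none; bids=[#2:3@100] asks=[-]
After op 5 [order #4] limit_sell(price=103, qty=4): fills=none; bids=[#2:3@100] asks=[#4:4@103]
After op 6 [order #5] limit_sell(price=96, qty=6): fills=#2x#5:3@100; bids=[-] asks=[#5:3@96 #4:4@103]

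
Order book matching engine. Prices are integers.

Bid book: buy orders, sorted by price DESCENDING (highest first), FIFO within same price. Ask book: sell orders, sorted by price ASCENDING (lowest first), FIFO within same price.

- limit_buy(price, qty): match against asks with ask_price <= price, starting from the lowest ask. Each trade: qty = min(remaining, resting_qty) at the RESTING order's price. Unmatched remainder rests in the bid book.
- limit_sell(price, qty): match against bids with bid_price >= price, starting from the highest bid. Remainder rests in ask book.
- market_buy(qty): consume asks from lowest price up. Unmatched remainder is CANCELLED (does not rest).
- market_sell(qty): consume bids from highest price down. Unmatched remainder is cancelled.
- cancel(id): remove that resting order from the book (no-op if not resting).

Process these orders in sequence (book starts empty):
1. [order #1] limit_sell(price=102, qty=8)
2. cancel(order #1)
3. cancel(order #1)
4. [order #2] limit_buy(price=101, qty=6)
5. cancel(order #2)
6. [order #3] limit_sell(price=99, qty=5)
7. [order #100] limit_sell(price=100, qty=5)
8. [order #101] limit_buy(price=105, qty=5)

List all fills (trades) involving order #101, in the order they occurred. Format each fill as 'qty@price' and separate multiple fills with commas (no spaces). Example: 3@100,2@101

Answer: 5@99

Derivation:
After op 1 [order #1] limit_sell(price=102, qty=8): fills=none; bids=[-] asks=[#1:8@102]
After op 2 cancel(order #1): fills=none; bids=[-] asks=[-]
After op 3 cancel(order #1): fills=none; bids=[-] asks=[-]
After op 4 [order #2] limit_buy(price=101, qty=6): fills=none; bids=[#2:6@101] asks=[-]
After op 5 cancel(order #2): fills=none; bids=[-] asks=[-]
After op 6 [order #3] limit_sell(price=99, qty=5): fills=none; bids=[-] asks=[#3:5@99]
After op 7 [order #100] limit_sell(price=100, qty=5): fills=none; bids=[-] asks=[#3:5@99 #100:5@100]
After op 8 [order #101] limit_buy(price=105, qty=5): fills=#101x#3:5@99; bids=[-] asks=[#100:5@100]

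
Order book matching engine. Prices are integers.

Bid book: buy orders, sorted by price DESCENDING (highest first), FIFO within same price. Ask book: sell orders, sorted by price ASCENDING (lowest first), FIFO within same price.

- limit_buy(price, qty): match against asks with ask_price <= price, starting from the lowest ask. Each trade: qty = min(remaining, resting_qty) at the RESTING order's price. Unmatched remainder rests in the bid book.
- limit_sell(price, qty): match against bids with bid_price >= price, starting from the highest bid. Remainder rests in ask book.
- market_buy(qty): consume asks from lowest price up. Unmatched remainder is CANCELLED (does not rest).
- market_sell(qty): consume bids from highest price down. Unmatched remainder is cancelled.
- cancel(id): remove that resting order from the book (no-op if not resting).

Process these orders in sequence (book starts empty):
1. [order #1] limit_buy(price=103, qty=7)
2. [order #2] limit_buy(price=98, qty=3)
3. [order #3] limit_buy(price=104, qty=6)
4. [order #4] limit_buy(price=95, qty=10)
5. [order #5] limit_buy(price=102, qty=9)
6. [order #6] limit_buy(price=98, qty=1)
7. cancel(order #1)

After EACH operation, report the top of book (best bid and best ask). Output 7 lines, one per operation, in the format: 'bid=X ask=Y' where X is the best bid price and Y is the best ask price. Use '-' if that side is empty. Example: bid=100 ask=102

Answer: bid=103 ask=-
bid=103 ask=-
bid=104 ask=-
bid=104 ask=-
bid=104 ask=-
bid=104 ask=-
bid=104 ask=-

Derivation:
After op 1 [order #1] limit_buy(price=103, qty=7): fills=none; bids=[#1:7@103] asks=[-]
After op 2 [order #2] limit_buy(price=98, qty=3): fills=none; bids=[#1:7@103 #2:3@98] asks=[-]
After op 3 [order #3] limit_buy(price=104, qty=6): fills=none; bids=[#3:6@104 #1:7@103 #2:3@98] asks=[-]
After op 4 [order #4] limit_buy(price=95, qty=10): fills=none; bids=[#3:6@104 #1:7@103 #2:3@98 #4:10@95] asks=[-]
After op 5 [order #5] limit_buy(price=102, qty=9): fills=none; bids=[#3:6@104 #1:7@103 #5:9@102 #2:3@98 #4:10@95] asks=[-]
After op 6 [order #6] limit_buy(price=98, qty=1): fills=none; bids=[#3:6@104 #1:7@103 #5:9@102 #2:3@98 #6:1@98 #4:10@95] asks=[-]
After op 7 cancel(order #1): fills=none; bids=[#3:6@104 #5:9@102 #2:3@98 #6:1@98 #4:10@95] asks=[-]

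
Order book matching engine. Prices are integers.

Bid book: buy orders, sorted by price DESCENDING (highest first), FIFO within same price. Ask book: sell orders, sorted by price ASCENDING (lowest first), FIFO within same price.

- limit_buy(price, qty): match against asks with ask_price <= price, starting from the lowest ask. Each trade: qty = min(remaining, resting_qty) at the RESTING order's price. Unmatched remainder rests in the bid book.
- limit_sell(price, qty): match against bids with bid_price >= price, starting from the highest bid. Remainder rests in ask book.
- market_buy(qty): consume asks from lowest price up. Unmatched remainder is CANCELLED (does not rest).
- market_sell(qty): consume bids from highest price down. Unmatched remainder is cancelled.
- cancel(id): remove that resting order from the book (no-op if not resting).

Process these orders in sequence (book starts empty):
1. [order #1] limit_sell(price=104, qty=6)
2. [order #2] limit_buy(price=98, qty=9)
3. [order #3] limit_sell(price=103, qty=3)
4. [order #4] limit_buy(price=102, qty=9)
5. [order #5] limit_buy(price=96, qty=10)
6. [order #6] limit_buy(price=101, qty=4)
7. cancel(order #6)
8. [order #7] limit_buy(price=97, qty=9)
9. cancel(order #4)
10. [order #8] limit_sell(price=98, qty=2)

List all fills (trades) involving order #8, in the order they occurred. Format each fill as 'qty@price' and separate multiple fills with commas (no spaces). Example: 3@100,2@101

Answer: 2@98

Derivation:
After op 1 [order #1] limit_sell(price=104, qty=6): fills=none; bids=[-] asks=[#1:6@104]
After op 2 [order #2] limit_buy(price=98, qty=9): fills=none; bids=[#2:9@98] asks=[#1:6@104]
After op 3 [order #3] limit_sell(price=103, qty=3): fills=none; bids=[#2:9@98] asks=[#3:3@103 #1:6@104]
After op 4 [order #4] limit_buy(price=102, qty=9): fills=none; bids=[#4:9@102 #2:9@98] asks=[#3:3@103 #1:6@104]
After op 5 [order #5] limit_buy(price=96, qty=10): fills=none; bids=[#4:9@102 #2:9@98 #5:10@96] asks=[#3:3@103 #1:6@104]
After op 6 [order #6] limit_buy(price=101, qty=4): fills=none; bids=[#4:9@102 #6:4@101 #2:9@98 #5:10@96] asks=[#3:3@103 #1:6@104]
After op 7 cancel(order #6): fills=none; bids=[#4:9@102 #2:9@98 #5:10@96] asks=[#3:3@103 #1:6@104]
After op 8 [order #7] limit_buy(price=97, qty=9): fills=none; bids=[#4:9@102 #2:9@98 #7:9@97 #5:10@96] asks=[#3:3@103 #1:6@104]
After op 9 cancel(order #4): fills=none; bids=[#2:9@98 #7:9@97 #5:10@96] asks=[#3:3@103 #1:6@104]
After op 10 [order #8] limit_sell(price=98, qty=2): fills=#2x#8:2@98; bids=[#2:7@98 #7:9@97 #5:10@96] asks=[#3:3@103 #1:6@104]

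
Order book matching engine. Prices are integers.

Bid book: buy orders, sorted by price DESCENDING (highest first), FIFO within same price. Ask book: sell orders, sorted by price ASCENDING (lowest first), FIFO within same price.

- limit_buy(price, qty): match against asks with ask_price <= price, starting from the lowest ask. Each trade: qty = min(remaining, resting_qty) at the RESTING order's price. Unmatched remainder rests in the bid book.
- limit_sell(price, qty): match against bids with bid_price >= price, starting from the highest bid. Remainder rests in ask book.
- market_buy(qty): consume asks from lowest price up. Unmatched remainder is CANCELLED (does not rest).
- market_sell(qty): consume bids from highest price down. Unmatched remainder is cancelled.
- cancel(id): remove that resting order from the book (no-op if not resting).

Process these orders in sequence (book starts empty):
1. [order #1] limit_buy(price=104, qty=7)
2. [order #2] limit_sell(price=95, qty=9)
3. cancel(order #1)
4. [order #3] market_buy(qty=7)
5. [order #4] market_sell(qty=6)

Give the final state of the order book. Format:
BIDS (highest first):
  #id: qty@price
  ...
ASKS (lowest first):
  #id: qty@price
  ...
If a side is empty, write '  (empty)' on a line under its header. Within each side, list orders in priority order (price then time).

After op 1 [order #1] limit_buy(price=104, qty=7): fills=none; bids=[#1:7@104] asks=[-]
After op 2 [order #2] limit_sell(price=95, qty=9): fills=#1x#2:7@104; bids=[-] asks=[#2:2@95]
After op 3 cancel(order #1): fills=none; bids=[-] asks=[#2:2@95]
After op 4 [order #3] market_buy(qty=7): fills=#3x#2:2@95; bids=[-] asks=[-]
After op 5 [order #4] market_sell(qty=6): fills=none; bids=[-] asks=[-]

Answer: BIDS (highest first):
  (empty)
ASKS (lowest first):
  (empty)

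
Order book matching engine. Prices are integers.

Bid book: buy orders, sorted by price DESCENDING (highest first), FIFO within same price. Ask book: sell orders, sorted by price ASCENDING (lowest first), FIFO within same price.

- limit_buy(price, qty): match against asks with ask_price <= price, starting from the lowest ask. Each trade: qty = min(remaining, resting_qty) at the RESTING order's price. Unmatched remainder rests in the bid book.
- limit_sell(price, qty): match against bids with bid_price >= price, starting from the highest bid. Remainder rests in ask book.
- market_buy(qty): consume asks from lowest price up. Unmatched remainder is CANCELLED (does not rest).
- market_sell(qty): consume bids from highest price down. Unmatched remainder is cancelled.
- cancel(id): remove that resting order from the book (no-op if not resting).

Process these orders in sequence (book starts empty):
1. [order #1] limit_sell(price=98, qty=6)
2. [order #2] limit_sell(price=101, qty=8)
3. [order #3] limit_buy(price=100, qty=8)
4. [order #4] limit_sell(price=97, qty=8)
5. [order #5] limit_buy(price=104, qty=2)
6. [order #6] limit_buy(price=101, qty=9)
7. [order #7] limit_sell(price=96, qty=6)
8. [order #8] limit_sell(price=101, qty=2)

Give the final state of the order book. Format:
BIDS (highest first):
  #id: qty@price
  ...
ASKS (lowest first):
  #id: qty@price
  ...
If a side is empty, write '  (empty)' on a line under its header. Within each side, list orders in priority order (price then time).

After op 1 [order #1] limit_sell(price=98, qty=6): fills=none; bids=[-] asks=[#1:6@98]
After op 2 [order #2] limit_sell(price=101, qty=8): fills=none; bids=[-] asks=[#1:6@98 #2:8@101]
After op 3 [order #3] limit_buy(price=100, qty=8): fills=#3x#1:6@98; bids=[#3:2@100] asks=[#2:8@101]
After op 4 [order #4] limit_sell(price=97, qty=8): fills=#3x#4:2@100; bids=[-] asks=[#4:6@97 #2:8@101]
After op 5 [order #5] limit_buy(price=104, qty=2): fills=#5x#4:2@97; bids=[-] asks=[#4:4@97 #2:8@101]
After op 6 [order #6] limit_buy(price=101, qty=9): fills=#6x#4:4@97 #6x#2:5@101; bids=[-] asks=[#2:3@101]
After op 7 [order #7] limit_sell(price=96, qty=6): fills=none; bids=[-] asks=[#7:6@96 #2:3@101]
After op 8 [order #8] limit_sell(price=101, qty=2): fills=none; bids=[-] asks=[#7:6@96 #2:3@101 #8:2@101]

Answer: BIDS (highest first):
  (empty)
ASKS (lowest first):
  #7: 6@96
  #2: 3@101
  #8: 2@101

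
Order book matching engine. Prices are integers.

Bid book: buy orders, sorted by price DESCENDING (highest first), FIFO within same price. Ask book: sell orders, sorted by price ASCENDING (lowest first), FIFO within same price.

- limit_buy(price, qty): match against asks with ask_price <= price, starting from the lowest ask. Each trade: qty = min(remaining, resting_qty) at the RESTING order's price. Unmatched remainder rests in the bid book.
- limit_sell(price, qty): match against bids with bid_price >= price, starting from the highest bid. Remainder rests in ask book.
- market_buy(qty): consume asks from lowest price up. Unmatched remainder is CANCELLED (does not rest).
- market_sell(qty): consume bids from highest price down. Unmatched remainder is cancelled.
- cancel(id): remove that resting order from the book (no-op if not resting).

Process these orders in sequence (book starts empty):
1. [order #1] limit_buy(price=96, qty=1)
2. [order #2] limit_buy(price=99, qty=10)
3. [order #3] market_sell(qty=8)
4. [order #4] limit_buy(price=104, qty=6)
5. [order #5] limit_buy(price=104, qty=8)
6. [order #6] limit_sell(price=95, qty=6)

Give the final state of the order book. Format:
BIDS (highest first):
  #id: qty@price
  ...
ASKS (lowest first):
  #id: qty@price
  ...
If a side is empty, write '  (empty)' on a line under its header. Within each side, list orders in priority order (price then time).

Answer: BIDS (highest first):
  #5: 8@104
  #2: 2@99
  #1: 1@96
ASKS (lowest first):
  (empty)

Derivation:
After op 1 [order #1] limit_buy(price=96, qty=1): fills=none; bids=[#1:1@96] asks=[-]
After op 2 [order #2] limit_buy(price=99, qty=10): fills=none; bids=[#2:10@99 #1:1@96] asks=[-]
After op 3 [order #3] market_sell(qty=8): fills=#2x#3:8@99; bids=[#2:2@99 #1:1@96] asks=[-]
After op 4 [order #4] limit_buy(price=104, qty=6): fills=none; bids=[#4:6@104 #2:2@99 #1:1@96] asks=[-]
After op 5 [order #5] limit_buy(price=104, qty=8): fills=none; bids=[#4:6@104 #5:8@104 #2:2@99 #1:1@96] asks=[-]
After op 6 [order #6] limit_sell(price=95, qty=6): fills=#4x#6:6@104; bids=[#5:8@104 #2:2@99 #1:1@96] asks=[-]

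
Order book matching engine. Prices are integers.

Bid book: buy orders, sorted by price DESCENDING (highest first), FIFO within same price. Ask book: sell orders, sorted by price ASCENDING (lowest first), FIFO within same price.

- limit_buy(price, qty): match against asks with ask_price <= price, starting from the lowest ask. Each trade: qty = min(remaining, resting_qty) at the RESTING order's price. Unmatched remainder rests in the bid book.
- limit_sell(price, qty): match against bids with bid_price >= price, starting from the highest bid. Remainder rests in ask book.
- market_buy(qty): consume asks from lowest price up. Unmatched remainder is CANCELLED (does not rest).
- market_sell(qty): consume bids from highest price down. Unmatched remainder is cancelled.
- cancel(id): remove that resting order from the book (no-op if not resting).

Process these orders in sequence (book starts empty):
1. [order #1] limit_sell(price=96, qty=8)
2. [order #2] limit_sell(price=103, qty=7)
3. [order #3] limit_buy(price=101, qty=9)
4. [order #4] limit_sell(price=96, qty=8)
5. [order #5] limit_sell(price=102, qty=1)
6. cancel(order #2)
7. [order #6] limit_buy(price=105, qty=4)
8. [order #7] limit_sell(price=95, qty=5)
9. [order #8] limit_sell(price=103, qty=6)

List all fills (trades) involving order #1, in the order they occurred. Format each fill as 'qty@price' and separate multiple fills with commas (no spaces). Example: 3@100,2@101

Answer: 8@96

Derivation:
After op 1 [order #1] limit_sell(price=96, qty=8): fills=none; bids=[-] asks=[#1:8@96]
After op 2 [order #2] limit_sell(price=103, qty=7): fills=none; bids=[-] asks=[#1:8@96 #2:7@103]
After op 3 [order #3] limit_buy(price=101, qty=9): fills=#3x#1:8@96; bids=[#3:1@101] asks=[#2:7@103]
After op 4 [order #4] limit_sell(price=96, qty=8): fills=#3x#4:1@101; bids=[-] asks=[#4:7@96 #2:7@103]
After op 5 [order #5] limit_sell(price=102, qty=1): fills=none; bids=[-] asks=[#4:7@96 #5:1@102 #2:7@103]
After op 6 cancel(order #2): fills=none; bids=[-] asks=[#4:7@96 #5:1@102]
After op 7 [order #6] limit_buy(price=105, qty=4): fills=#6x#4:4@96; bids=[-] asks=[#4:3@96 #5:1@102]
After op 8 [order #7] limit_sell(price=95, qty=5): fills=none; bids=[-] asks=[#7:5@95 #4:3@96 #5:1@102]
After op 9 [order #8] limit_sell(price=103, qty=6): fills=none; bids=[-] asks=[#7:5@95 #4:3@96 #5:1@102 #8:6@103]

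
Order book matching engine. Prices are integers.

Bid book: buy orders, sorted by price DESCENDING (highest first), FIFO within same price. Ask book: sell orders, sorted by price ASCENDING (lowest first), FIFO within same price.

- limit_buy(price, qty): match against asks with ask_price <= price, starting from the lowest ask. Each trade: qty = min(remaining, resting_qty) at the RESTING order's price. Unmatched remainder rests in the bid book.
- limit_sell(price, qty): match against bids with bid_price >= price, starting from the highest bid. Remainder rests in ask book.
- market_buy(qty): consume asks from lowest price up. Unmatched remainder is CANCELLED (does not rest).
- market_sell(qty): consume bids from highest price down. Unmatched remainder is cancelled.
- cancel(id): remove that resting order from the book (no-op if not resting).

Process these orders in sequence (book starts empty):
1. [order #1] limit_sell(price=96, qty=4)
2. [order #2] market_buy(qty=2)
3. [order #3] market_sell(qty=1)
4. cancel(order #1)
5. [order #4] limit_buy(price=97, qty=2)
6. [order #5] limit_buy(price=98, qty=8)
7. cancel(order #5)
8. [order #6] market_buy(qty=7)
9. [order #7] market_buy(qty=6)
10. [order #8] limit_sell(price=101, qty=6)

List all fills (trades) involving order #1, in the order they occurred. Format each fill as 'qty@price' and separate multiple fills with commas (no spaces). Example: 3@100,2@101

Answer: 2@96

Derivation:
After op 1 [order #1] limit_sell(price=96, qty=4): fills=none; bids=[-] asks=[#1:4@96]
After op 2 [order #2] market_buy(qty=2): fills=#2x#1:2@96; bids=[-] asks=[#1:2@96]
After op 3 [order #3] market_sell(qty=1): fills=none; bids=[-] asks=[#1:2@96]
After op 4 cancel(order #1): fills=none; bids=[-] asks=[-]
After op 5 [order #4] limit_buy(price=97, qty=2): fills=none; bids=[#4:2@97] asks=[-]
After op 6 [order #5] limit_buy(price=98, qty=8): fills=none; bids=[#5:8@98 #4:2@97] asks=[-]
After op 7 cancel(order #5): fills=none; bids=[#4:2@97] asks=[-]
After op 8 [order #6] market_buy(qty=7): fills=none; bids=[#4:2@97] asks=[-]
After op 9 [order #7] market_buy(qty=6): fills=none; bids=[#4:2@97] asks=[-]
After op 10 [order #8] limit_sell(price=101, qty=6): fills=none; bids=[#4:2@97] asks=[#8:6@101]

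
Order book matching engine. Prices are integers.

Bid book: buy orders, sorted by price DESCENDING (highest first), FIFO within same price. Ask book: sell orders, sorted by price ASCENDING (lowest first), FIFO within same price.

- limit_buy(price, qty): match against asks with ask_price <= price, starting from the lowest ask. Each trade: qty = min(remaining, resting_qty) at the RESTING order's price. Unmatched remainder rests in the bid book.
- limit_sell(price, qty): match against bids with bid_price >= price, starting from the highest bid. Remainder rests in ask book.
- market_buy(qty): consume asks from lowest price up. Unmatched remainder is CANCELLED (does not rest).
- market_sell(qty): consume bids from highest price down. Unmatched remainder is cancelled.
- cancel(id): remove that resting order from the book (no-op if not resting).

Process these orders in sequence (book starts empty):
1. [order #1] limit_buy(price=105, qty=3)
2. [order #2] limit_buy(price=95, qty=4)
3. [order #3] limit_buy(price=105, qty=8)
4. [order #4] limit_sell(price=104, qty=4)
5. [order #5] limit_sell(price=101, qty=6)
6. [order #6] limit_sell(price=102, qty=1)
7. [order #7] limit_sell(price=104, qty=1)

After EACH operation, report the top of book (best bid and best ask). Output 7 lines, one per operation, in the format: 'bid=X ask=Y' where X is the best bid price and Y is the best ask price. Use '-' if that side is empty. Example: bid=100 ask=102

After op 1 [order #1] limit_buy(price=105, qty=3): fills=none; bids=[#1:3@105] asks=[-]
After op 2 [order #2] limit_buy(price=95, qty=4): fills=none; bids=[#1:3@105 #2:4@95] asks=[-]
After op 3 [order #3] limit_buy(price=105, qty=8): fills=none; bids=[#1:3@105 #3:8@105 #2:4@95] asks=[-]
After op 4 [order #4] limit_sell(price=104, qty=4): fills=#1x#4:3@105 #3x#4:1@105; bids=[#3:7@105 #2:4@95] asks=[-]
After op 5 [order #5] limit_sell(price=101, qty=6): fills=#3x#5:6@105; bids=[#3:1@105 #2:4@95] asks=[-]
After op 6 [order #6] limit_sell(price=102, qty=1): fills=#3x#6:1@105; bids=[#2:4@95] asks=[-]
After op 7 [order #7] limit_sell(price=104, qty=1): fills=none; bids=[#2:4@95] asks=[#7:1@104]

Answer: bid=105 ask=-
bid=105 ask=-
bid=105 ask=-
bid=105 ask=-
bid=105 ask=-
bid=95 ask=-
bid=95 ask=104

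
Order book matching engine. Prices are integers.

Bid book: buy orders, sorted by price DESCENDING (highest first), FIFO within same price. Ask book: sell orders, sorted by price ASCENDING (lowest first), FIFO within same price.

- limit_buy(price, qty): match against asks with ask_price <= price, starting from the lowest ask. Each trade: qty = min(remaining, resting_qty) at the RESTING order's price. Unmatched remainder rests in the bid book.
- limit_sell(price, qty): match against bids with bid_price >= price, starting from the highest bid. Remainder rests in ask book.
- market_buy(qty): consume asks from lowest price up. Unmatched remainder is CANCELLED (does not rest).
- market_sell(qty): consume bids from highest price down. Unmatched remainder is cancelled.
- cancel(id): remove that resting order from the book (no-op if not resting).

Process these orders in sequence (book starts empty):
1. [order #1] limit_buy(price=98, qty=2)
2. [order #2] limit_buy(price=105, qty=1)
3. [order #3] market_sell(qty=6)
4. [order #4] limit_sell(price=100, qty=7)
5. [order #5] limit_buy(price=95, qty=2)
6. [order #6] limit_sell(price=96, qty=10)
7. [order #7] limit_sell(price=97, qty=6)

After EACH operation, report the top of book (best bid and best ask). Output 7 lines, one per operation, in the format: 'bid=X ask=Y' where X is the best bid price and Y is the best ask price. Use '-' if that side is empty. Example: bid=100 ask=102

After op 1 [order #1] limit_buy(price=98, qty=2): fills=none; bids=[#1:2@98] asks=[-]
After op 2 [order #2] limit_buy(price=105, qty=1): fills=none; bids=[#2:1@105 #1:2@98] asks=[-]
After op 3 [order #3] market_sell(qty=6): fills=#2x#3:1@105 #1x#3:2@98; bids=[-] asks=[-]
After op 4 [order #4] limit_sell(price=100, qty=7): fills=none; bids=[-] asks=[#4:7@100]
After op 5 [order #5] limit_buy(price=95, qty=2): fills=none; bids=[#5:2@95] asks=[#4:7@100]
After op 6 [order #6] limit_sell(price=96, qty=10): fills=none; bids=[#5:2@95] asks=[#6:10@96 #4:7@100]
After op 7 [order #7] limit_sell(price=97, qty=6): fills=none; bids=[#5:2@95] asks=[#6:10@96 #7:6@97 #4:7@100]

Answer: bid=98 ask=-
bid=105 ask=-
bid=- ask=-
bid=- ask=100
bid=95 ask=100
bid=95 ask=96
bid=95 ask=96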